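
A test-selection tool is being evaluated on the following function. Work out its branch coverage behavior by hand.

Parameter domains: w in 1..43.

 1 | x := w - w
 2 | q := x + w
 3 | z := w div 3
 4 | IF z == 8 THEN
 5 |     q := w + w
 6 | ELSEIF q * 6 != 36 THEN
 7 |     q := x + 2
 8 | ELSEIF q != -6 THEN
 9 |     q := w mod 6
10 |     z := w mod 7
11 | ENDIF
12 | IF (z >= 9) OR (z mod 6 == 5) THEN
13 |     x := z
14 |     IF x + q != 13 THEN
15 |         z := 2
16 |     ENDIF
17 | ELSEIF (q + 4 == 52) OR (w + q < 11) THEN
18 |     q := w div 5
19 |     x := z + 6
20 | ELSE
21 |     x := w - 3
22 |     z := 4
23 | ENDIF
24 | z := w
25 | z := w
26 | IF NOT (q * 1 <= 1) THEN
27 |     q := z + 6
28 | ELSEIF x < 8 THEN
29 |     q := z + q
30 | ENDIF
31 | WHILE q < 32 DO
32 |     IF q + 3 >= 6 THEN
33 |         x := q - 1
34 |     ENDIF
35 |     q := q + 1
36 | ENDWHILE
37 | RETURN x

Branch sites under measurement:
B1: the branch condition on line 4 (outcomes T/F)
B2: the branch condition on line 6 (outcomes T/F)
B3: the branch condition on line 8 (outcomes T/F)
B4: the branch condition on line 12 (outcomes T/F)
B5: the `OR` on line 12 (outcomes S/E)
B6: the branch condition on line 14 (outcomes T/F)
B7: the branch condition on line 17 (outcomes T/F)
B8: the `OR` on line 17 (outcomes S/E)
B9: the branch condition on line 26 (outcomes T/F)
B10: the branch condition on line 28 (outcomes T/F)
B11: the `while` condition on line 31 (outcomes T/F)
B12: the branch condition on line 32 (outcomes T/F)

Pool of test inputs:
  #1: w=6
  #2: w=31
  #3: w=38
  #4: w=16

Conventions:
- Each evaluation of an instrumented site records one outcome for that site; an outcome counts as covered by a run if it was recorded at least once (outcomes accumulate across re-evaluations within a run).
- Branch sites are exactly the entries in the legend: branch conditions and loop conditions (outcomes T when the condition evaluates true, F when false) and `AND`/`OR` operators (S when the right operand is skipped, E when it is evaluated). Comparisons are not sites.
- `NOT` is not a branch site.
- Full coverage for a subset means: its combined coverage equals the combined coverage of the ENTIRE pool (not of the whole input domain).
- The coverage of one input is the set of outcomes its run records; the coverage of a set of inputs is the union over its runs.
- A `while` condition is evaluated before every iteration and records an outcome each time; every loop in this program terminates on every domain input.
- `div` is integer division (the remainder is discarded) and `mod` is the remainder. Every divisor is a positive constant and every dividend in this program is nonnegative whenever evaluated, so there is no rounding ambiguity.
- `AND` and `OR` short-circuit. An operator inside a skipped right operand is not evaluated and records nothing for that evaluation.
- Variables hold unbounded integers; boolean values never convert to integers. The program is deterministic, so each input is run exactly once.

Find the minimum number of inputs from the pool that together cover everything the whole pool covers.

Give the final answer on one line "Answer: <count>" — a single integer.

#1 (w=6) -> B1->F, B2->F, B3->T, B5->E, B4->F, B8->E, B7->T, B9->F, B10->F, B11->T, B12->F, B11->T, B12->F, B11->T, ...; covered: B1=F, B2=F, B3=T, B4=F, B5=E, B7=T, B8=E, B9=F, B10=F, B11=T, B11=F, B12=T, B12=F
#2 (w=31) -> B1->F, B2->T, B5->S, B4->T, B6->T, B9->T, B11->F; covered: B1=F, B2=T, B4=T, B5=S, B6=T, B9=T, B11=F
#3 (w=38) -> B1->F, B2->T, B5->S, B4->T, B6->T, B9->T, B11->F; covered: B1=F, B2=T, B4=T, B5=S, B6=T, B9=T, B11=F
#4 (w=16) -> B1->F, B2->T, B5->E, B4->T, B6->T, B9->T, B11->T, B12->T, B11->T, B12->T, B11->T, B12->T, B11->T, B12->T, ...; covered: B1=F, B2=T, B4=T, B5=E, B6=T, B9=T, B11=T, B11=F, B12=T
pool-wide coverage (18 outcomes): B1=F, B2=T, B2=F, B3=T, B4=T, B4=F, B5=S, B5=E, B6=T, B7=T, B8=E, B9=T, B9=F, B10=F, B11=T, B11=F, B12=T, B12=F
no size-1 subset reaches all 18 outcomes (best union: 13/18)
size 2: inputs {1, 2} cover all 18 outcomes, and no lexicographically smaller subset of this size does

Answer: 2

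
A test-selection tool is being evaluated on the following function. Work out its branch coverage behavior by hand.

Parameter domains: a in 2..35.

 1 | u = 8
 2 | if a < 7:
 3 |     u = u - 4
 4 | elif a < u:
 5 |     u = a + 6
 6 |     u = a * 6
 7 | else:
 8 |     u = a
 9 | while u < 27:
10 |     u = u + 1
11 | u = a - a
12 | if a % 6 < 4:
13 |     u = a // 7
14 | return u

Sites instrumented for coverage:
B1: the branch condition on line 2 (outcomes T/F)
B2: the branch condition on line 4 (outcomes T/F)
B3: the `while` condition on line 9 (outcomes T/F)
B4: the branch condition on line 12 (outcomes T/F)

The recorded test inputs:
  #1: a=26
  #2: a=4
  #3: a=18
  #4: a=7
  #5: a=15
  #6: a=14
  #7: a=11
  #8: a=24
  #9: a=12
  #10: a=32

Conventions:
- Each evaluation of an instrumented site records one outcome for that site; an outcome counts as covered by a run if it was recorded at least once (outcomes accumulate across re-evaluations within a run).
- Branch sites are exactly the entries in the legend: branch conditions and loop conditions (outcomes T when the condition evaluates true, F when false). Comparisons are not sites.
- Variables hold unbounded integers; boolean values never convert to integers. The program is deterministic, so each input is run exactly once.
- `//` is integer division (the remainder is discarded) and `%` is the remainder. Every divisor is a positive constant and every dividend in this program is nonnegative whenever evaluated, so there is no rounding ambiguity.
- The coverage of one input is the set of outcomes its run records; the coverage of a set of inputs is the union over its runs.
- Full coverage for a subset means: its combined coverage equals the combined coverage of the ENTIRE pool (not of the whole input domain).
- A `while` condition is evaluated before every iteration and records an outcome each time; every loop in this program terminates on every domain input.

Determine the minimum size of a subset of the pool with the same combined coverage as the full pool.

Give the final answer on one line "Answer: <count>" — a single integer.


run #1 (a=26) runs B1->F, B2->F, B3->T, B3->F, B4->T; records B1=F, B2=F, B3=T, B3=F, B4=T
run #2 (a=4) runs B1->T, B3->T, B3->T, B3->T, B3->T, B3->T, B3->T, B3->T, B3->T, B3->T, B3->T, B3->T, B3->T, B3->T, ...; records B1=T, B3=T, B3=F, B4=F
run #3 (a=18) runs B1->F, B2->F, B3->T, B3->T, B3->T, B3->T, B3->T, B3->T, B3->T, B3->T, B3->T, B3->F, B4->T; records B1=F, B2=F, B3=T, B3=F, B4=T
run #4 (a=7) runs B1->F, B2->T, B3->F, B4->T; records B1=F, B2=T, B3=F, B4=T
run #5 (a=15) runs B1->F, B2->F, B3->T, B3->T, B3->T, B3->T, B3->T, B3->T, B3->T, B3->T, B3->T, B3->T, B3->T, B3->T, ...; records B1=F, B2=F, B3=T, B3=F, B4=T
run #6 (a=14) runs B1->F, B2->F, B3->T, B3->T, B3->T, B3->T, B3->T, B3->T, B3->T, B3->T, B3->T, B3->T, B3->T, B3->T, ...; records B1=F, B2=F, B3=T, B3=F, B4=T
run #7 (a=11) runs B1->F, B2->F, B3->T, B3->T, B3->T, B3->T, B3->T, B3->T, B3->T, B3->T, B3->T, B3->T, B3->T, B3->T, ...; records B1=F, B2=F, B3=T, B3=F, B4=F
run #8 (a=24) runs B1->F, B2->F, B3->T, B3->T, B3->T, B3->F, B4->T; records B1=F, B2=F, B3=T, B3=F, B4=T
run #9 (a=12) runs B1->F, B2->F, B3->T, B3->T, B3->T, B3->T, B3->T, B3->T, B3->T, B3->T, B3->T, B3->T, B3->T, B3->T, ...; records B1=F, B2=F, B3=T, B3=F, B4=T
run #10 (a=32) runs B1->F, B2->F, B3->F, B4->T; records B1=F, B2=F, B3=F, B4=T
the full pool covers 8 outcomes: B1=T, B1=F, B2=T, B2=F, B3=T, B3=F, B4=T, B4=F
every size-1 subset falls short of the 8 outcomes (best: 5/8)
every size-2 subset falls short of the 8 outcomes (best: 7/8)
the canonical winner is {1, 2, 4}: size 3, full 8-outcome coverage, earliest index list among size-3 covers
Answer: 3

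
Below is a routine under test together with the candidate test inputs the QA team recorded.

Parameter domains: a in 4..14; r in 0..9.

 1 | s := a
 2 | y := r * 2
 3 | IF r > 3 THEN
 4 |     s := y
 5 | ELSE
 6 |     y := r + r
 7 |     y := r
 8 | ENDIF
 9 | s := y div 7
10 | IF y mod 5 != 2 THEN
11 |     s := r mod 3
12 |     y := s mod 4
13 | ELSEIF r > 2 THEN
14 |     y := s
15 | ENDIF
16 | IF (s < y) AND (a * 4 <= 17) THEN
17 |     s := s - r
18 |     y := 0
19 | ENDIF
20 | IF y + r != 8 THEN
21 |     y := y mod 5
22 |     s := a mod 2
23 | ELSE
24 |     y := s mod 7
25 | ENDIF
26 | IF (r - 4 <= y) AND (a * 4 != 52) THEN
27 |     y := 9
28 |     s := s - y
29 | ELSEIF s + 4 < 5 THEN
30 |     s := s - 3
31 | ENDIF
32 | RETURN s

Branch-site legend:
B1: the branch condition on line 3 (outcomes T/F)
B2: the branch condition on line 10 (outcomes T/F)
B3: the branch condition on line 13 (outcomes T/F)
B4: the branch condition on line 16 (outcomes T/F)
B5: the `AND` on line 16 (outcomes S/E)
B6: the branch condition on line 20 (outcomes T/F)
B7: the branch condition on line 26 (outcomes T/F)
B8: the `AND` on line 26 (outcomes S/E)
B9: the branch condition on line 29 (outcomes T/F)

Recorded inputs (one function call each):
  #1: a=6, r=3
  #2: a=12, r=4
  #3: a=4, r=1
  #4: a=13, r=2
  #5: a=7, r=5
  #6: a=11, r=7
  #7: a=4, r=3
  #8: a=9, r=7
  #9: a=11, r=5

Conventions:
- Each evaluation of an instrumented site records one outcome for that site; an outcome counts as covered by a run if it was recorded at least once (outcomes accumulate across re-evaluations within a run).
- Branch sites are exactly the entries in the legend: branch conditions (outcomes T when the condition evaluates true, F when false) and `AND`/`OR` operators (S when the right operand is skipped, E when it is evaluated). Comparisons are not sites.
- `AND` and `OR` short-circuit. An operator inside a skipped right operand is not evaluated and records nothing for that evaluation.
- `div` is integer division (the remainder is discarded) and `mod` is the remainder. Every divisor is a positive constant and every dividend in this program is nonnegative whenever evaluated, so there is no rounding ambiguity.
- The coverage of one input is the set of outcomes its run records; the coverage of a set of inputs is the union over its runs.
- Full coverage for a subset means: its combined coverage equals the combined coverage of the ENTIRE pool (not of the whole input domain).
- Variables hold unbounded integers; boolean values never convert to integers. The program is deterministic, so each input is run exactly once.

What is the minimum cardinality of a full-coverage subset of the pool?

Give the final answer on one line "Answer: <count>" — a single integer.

run #1 (a=6, r=3) runs B1->F, B2->T, B5->S, B4->F, B6->T, B8->E, B7->T; records B1=F, B2=T, B4=F, B5=S, B6=T, B7=T, B8=E
run #2 (a=12, r=4) runs B1->T, B2->T, B5->S, B4->F, B6->T, B8->E, B7->T; records B1=T, B2=T, B4=F, B5=S, B6=T, B7=T, B8=E
run #3 (a=4, r=1) runs B1->F, B2->T, B5->S, B4->F, B6->T, B8->E, B7->T; records B1=F, B2=T, B4=F, B5=S, B6=T, B7=T, B8=E
run #4 (a=13, r=2) runs B1->F, B2->F, B3->F, B5->E, B4->F, B6->T, B8->E, B7->F, B9->F; records B1=F, B2=F, B3=F, B4=F, B5=E, B6=T, B7=F, B8=E, B9=F
run #5 (a=7, r=5) runs B1->T, B2->T, B5->S, B4->F, B6->T, B8->E, B7->T; records B1=T, B2=T, B4=F, B5=S, B6=T, B7=T, B8=E
run #6 (a=11, r=7) runs B1->T, B2->T, B5->S, B4->F, B6->F, B8->S, B7->F, B9->F; records B1=T, B2=T, B4=F, B5=S, B6=F, B7=F, B8=S, B9=F
run #7 (a=4, r=3) runs B1->F, B2->T, B5->S, B4->F, B6->T, B8->E, B7->T; records B1=F, B2=T, B4=F, B5=S, B6=T, B7=T, B8=E
run #8 (a=9, r=7) runs B1->T, B2->T, B5->S, B4->F, B6->F, B8->S, B7->F, B9->F; records B1=T, B2=T, B4=F, B5=S, B6=F, B7=F, B8=S, B9=F
run #9 (a=11, r=5) runs B1->T, B2->T, B5->S, B4->F, B6->T, B8->E, B7->T; records B1=T, B2=T, B4=F, B5=S, B6=T, B7=T, B8=E
pool-wide coverage (15 outcomes): B1=T, B1=F, B2=T, B2=F, B3=F, B4=F, B5=S, B5=E, B6=T, B6=F, B7=T, B7=F, B8=S, B8=E, B9=F
checked all size-1 subsets: none covers 15 outcomes (max 9/15)
checked all size-2 subsets: none covers 15 outcomes (max 14/15)
at size 3, {1, 4, 6} reaches all 15 outcomes; every lexicographically earlier size-3 subset fails

Answer: 3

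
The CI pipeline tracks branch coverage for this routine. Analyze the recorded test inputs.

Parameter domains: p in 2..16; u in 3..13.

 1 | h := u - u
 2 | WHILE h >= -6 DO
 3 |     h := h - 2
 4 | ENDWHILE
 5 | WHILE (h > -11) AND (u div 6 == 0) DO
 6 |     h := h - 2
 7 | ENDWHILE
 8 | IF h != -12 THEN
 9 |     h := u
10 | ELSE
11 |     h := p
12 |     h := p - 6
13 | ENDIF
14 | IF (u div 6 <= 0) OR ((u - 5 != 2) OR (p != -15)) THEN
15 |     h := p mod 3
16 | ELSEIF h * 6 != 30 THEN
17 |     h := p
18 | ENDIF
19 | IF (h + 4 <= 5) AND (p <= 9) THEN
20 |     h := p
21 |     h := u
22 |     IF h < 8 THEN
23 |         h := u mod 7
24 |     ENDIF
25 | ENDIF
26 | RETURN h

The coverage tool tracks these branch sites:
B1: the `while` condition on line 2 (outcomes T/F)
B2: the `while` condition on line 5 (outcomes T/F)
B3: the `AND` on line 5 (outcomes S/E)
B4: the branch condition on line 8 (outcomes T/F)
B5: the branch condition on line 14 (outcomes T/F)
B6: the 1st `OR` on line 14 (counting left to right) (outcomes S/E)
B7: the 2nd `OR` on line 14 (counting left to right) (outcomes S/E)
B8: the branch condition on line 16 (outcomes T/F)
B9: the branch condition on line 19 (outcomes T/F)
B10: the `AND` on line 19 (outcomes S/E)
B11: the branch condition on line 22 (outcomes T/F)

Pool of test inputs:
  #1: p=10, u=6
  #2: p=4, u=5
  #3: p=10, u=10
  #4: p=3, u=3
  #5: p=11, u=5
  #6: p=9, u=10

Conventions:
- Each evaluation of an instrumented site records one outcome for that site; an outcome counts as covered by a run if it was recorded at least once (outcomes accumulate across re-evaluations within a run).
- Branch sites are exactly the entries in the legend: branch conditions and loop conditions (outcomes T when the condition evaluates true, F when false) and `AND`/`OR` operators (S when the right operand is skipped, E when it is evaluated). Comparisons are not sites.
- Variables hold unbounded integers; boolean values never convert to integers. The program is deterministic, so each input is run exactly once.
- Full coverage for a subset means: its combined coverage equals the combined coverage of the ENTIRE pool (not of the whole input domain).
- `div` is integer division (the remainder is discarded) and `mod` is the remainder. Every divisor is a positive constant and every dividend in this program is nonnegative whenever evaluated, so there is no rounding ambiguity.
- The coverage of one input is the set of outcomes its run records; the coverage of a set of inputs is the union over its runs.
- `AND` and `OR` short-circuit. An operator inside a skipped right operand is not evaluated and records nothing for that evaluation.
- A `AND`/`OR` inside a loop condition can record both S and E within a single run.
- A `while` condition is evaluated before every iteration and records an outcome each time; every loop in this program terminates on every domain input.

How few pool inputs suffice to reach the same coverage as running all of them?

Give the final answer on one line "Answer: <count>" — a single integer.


run #1 (p=10, u=6) records B1=T, B1=F, B2=F, B3=E, B4=T, B5=T, B6=E, B7=S, B9=F, B10=E
run #2 (p=4, u=5) records B1=T, B1=F, B2=T, B2=F, B3=S, B3=E, B4=F, B5=T, B6=S, B9=T, B10=E, B11=T
run #3 (p=10, u=10) records B1=T, B1=F, B2=F, B3=E, B4=T, B5=T, B6=E, B7=S, B9=F, B10=E
run #4 (p=3, u=3) records B1=T, B1=F, B2=T, B2=F, B3=S, B3=E, B4=F, B5=T, B6=S, B9=T, B10=E, B11=T
run #5 (p=11, u=5) records B1=T, B1=F, B2=T, B2=F, B3=S, B3=E, B4=F, B5=T, B6=S, B9=F, B10=S
run #6 (p=9, u=10) records B1=T, B1=F, B2=F, B3=E, B4=T, B5=T, B6=E, B7=S, B9=T, B10=E, B11=F
pool-wide coverage (18 outcomes): B1=T, B1=F, B2=T, B2=F, B3=S, B3=E, B4=T, B4=F, B5=T, B6=S, B6=E, B7=S, B9=T, B9=F, B10=S, B10=E, B11=T, B11=F
size 1 is not enough: best union over all size-1 subsets is 12/18
size 2 is not enough: best union over all size-2 subsets is 17/18
size 3: inputs {2, 5, 6} cover all 18 outcomes, and no lexicographically smaller subset of this size does
Answer: 3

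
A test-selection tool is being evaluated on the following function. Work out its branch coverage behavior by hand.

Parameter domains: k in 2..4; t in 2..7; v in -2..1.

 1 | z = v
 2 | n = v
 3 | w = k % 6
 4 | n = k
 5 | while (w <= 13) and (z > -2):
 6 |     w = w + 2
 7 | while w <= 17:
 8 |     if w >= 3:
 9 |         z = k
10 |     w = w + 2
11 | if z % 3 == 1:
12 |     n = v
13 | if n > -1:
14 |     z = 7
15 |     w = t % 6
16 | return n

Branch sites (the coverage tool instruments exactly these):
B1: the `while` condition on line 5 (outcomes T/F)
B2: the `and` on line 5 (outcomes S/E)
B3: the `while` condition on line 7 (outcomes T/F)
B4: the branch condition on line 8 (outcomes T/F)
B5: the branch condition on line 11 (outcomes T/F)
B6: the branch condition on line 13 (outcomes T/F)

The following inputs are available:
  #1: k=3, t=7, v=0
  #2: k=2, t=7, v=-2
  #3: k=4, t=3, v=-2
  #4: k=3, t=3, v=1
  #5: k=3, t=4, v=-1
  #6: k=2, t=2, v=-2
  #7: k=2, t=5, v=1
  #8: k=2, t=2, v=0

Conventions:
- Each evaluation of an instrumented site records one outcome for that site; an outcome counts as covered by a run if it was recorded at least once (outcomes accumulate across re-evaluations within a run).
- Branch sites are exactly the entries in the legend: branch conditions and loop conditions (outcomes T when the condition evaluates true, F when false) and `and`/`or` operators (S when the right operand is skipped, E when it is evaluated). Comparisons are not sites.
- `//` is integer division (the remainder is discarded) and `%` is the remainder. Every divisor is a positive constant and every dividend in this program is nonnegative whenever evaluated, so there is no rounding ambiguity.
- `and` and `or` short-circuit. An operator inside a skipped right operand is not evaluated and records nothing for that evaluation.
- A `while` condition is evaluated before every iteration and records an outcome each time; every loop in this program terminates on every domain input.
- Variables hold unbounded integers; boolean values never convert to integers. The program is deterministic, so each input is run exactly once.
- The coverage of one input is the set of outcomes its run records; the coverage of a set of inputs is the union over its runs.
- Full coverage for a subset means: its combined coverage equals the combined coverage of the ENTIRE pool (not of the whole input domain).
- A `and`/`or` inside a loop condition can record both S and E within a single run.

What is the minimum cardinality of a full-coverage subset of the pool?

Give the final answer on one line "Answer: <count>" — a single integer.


input #1, k=3, t=7, v=0: events B2->E, B1->T, B2->E, B1->T, B2->E, B1->T, B2->E, B1->T, B2->E, B1->T, B2->E, B1->T, B2->S, B1->F, ...; outcomes B1=T, B1=F, B2=S, B2=E, B3=T, B3=F, B4=T, B5=F, B6=T
input #2, k=2, t=7, v=-2: events B2->E, B1->F, B3->T, B4->F, B3->T, B4->T, B3->T, B4->T, B3->T, B4->T, B3->T, B4->T, B3->T, B4->T, ...; outcomes B1=F, B2=E, B3=T, B3=F, B4=T, B4=F, B5=F, B6=T
input #3, k=4, t=3, v=-2: events B2->E, B1->F, B3->T, B4->T, B3->T, B4->T, B3->T, B4->T, B3->T, B4->T, B3->T, B4->T, B3->T, B4->T, ...; outcomes B1=F, B2=E, B3=T, B3=F, B4=T, B5=T, B6=F
input #4, k=3, t=3, v=1: events B2->E, B1->T, B2->E, B1->T, B2->E, B1->T, B2->E, B1->T, B2->E, B1->T, B2->E, B1->T, B2->S, B1->F, ...; outcomes B1=T, B1=F, B2=S, B2=E, B3=T, B3=F, B4=T, B5=F, B6=T
input #5, k=3, t=4, v=-1: events B2->E, B1->T, B2->E, B1->T, B2->E, B1->T, B2->E, B1->T, B2->E, B1->T, B2->E, B1->T, B2->S, B1->F, ...; outcomes B1=T, B1=F, B2=S, B2=E, B3=T, B3=F, B4=T, B5=F, B6=T
input #6, k=2, t=2, v=-2: events B2->E, B1->F, B3->T, B4->F, B3->T, B4->T, B3->T, B4->T, B3->T, B4->T, B3->T, B4->T, B3->T, B4->T, ...; outcomes B1=F, B2=E, B3=T, B3=F, B4=T, B4=F, B5=F, B6=T
input #7, k=2, t=5, v=1: events B2->E, B1->T, B2->E, B1->T, B2->E, B1->T, B2->E, B1->T, B2->E, B1->T, B2->E, B1->T, B2->S, B1->F, ...; outcomes B1=T, B1=F, B2=S, B2=E, B3=T, B3=F, B4=T, B5=F, B6=T
input #8, k=2, t=2, v=0: events B2->E, B1->T, B2->E, B1->T, B2->E, B1->T, B2->E, B1->T, B2->E, B1->T, B2->E, B1->T, B2->S, B1->F, ...; outcomes B1=T, B1=F, B2=S, B2=E, B3=T, B3=F, B4=T, B5=F, B6=T
union over all inputs: B1=T, B1=F, B2=S, B2=E, B3=T, B3=F, B4=T, B4=F, B5=T, B5=F, B6=T, B6=F (12 outcomes)
no size-1 subset reaches all 12 outcomes (best union: 9/12)
no size-2 subset reaches all 12 outcomes (best union: 11/12)
the canonical winner is {1, 2, 3}: size 3, full 12-outcome coverage, earliest index list among size-3 covers
Answer: 3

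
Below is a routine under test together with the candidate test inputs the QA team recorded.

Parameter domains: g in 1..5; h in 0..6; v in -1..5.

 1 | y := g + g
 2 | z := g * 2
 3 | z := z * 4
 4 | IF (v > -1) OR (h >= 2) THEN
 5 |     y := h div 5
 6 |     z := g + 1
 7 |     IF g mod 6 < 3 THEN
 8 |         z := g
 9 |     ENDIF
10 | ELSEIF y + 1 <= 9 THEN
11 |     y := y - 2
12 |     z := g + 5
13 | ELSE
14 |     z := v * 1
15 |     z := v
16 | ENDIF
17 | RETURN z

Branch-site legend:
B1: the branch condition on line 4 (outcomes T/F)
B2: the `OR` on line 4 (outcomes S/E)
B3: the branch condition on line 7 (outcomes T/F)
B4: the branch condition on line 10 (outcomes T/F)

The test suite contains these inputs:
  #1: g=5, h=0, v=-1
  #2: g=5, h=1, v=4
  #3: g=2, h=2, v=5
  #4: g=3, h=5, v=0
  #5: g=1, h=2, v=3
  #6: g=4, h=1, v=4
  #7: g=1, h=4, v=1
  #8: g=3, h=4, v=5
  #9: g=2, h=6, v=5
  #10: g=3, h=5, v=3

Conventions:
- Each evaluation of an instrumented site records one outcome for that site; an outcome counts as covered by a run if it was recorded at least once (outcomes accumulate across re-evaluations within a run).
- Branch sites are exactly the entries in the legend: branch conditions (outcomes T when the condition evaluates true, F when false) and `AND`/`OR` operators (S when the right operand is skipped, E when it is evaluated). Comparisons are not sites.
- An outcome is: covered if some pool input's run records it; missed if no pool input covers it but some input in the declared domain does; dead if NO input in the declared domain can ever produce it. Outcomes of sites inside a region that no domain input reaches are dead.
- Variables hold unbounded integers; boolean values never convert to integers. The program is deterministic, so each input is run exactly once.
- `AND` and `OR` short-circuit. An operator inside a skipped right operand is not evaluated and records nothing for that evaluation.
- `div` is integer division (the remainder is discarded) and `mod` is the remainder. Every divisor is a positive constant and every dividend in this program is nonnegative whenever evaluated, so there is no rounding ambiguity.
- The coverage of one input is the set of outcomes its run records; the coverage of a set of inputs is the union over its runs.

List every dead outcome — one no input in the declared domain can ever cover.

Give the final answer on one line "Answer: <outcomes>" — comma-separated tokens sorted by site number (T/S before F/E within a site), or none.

sweeping the full domain (245 inputs) for each outcome:
  reachable outcomes have witnesses, e.g. B1=T (e.g. g=1, h=0, v=0), B1=F (e.g. g=1, h=0, v=-1), B2=S (e.g. g=1, h=0, v=0), B2=E (e.g. g=1, h=0, v=-1)

Answer: none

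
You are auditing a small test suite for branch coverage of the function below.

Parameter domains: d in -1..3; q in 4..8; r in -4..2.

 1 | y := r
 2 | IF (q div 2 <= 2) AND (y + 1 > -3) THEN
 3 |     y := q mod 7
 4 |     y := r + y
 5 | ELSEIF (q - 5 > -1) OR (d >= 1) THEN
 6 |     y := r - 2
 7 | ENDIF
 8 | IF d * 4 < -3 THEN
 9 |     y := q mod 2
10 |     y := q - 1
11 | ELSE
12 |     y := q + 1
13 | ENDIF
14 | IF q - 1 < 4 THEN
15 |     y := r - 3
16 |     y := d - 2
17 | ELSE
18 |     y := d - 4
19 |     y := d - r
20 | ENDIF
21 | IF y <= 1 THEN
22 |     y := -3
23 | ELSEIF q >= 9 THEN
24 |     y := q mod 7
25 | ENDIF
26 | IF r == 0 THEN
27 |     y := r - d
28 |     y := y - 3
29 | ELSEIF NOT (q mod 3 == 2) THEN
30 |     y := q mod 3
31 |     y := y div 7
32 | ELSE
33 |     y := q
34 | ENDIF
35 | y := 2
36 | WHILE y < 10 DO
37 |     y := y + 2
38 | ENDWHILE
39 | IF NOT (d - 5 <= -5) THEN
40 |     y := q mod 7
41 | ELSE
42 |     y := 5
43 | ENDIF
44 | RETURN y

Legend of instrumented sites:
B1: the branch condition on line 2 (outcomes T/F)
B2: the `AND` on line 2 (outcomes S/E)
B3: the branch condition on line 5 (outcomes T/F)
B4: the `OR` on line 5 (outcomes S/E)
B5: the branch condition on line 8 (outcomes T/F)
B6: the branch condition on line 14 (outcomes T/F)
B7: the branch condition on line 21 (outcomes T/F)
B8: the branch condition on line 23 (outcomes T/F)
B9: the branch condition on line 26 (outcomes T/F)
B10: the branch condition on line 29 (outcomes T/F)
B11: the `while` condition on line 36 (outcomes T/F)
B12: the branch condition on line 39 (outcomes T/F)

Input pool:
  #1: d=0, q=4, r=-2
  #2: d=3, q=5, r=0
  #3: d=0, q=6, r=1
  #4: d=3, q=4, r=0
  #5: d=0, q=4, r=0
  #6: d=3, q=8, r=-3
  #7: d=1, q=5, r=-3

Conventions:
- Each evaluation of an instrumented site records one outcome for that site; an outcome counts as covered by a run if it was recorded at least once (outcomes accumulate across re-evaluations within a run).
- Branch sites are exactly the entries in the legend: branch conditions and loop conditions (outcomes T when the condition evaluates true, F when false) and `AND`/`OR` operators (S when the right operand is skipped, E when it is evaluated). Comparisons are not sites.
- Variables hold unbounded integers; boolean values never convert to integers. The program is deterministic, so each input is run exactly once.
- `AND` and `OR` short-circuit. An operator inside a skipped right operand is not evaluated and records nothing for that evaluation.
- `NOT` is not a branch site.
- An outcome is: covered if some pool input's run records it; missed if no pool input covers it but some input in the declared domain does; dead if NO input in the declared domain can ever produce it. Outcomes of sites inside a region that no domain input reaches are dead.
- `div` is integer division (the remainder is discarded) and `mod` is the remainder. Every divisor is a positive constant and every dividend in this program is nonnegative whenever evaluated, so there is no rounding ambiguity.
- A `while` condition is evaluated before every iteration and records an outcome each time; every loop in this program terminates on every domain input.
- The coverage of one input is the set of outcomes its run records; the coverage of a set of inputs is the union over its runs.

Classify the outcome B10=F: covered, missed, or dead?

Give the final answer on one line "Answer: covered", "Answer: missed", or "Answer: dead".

B10=F is recorded by pool input(s) 6, 7 -> covered

Answer: covered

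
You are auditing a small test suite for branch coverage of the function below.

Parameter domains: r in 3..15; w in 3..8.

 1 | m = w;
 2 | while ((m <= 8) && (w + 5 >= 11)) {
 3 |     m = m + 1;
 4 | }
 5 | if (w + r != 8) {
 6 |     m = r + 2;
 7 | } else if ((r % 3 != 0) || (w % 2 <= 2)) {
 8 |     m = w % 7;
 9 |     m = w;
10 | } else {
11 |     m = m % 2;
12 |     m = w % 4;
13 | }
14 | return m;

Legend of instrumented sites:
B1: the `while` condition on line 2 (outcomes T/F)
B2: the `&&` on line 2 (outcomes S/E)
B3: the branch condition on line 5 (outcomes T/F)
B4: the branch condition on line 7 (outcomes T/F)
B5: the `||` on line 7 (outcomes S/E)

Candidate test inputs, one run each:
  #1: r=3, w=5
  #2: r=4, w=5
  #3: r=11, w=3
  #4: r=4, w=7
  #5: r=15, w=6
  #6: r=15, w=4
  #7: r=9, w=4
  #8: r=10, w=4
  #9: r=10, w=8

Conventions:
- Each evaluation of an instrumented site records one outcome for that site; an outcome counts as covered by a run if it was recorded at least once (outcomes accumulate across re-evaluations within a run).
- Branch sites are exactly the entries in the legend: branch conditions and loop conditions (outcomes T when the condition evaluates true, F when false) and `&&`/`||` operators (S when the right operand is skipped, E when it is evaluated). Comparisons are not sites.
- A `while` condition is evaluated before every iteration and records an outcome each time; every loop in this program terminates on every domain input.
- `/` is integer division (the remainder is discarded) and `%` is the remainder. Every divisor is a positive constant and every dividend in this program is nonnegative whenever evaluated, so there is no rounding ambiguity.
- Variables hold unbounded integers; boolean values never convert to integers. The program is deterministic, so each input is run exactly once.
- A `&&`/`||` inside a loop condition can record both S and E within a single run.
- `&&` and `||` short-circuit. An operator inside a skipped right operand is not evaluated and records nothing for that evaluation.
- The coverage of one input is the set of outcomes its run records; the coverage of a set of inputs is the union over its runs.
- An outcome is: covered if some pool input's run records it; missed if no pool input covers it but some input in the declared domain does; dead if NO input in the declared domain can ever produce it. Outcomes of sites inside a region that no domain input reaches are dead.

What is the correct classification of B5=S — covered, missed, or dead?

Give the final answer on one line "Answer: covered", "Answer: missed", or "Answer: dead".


no pool input records B5=S
but domain input (r=4, w=4) does record it -> reachable, so missed
Answer: missed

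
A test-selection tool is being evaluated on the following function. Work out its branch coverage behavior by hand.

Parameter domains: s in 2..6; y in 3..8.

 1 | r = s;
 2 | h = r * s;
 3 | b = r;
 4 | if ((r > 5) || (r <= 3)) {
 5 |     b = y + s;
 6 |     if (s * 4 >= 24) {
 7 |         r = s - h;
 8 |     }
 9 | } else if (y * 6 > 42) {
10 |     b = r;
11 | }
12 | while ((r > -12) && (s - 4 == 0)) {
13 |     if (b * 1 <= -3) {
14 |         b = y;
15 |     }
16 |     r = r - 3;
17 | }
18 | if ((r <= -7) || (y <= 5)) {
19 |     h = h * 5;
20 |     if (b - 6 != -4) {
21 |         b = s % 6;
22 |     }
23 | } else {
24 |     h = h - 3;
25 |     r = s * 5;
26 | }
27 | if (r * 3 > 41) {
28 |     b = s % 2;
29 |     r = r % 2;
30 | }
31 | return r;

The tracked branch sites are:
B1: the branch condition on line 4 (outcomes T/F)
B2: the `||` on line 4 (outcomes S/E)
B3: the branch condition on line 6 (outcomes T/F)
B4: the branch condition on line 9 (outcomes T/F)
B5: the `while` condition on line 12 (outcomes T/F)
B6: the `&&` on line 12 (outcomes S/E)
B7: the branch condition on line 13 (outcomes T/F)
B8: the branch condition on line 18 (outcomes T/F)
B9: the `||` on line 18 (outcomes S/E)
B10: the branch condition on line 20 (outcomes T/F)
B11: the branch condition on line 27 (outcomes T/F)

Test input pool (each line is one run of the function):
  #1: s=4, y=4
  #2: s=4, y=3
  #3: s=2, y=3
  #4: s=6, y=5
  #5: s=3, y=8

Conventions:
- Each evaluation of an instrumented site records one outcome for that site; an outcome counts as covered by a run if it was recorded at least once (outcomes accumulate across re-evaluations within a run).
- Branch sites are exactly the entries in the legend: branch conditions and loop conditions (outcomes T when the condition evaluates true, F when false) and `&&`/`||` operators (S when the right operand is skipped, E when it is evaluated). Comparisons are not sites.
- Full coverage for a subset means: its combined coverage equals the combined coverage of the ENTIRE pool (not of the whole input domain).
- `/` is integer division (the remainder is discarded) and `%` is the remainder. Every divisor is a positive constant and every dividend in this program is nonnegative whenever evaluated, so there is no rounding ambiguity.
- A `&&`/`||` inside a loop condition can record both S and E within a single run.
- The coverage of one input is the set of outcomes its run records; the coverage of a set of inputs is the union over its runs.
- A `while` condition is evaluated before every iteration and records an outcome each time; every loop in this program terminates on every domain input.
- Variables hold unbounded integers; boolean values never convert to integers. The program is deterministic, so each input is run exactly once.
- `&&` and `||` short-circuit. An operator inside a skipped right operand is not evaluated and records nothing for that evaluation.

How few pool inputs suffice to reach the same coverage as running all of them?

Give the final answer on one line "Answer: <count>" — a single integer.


run #1 (s=4, y=4) runs B2->E, B1->F, B4->F, B6->E, B5->T, B7->F, B6->E, B5->T, B7->F, B6->E, B5->T, B7->F, B6->E, B5->T, ...; records B1=F, B2=E, B4=F, B5=T, B5=F, B6=S, B6=E, B7=F, B8=T, B9=S, B10=T, B11=F
run #2 (s=4, y=3) runs B2->E, B1->F, B4->F, B6->E, B5->T, B7->F, B6->E, B5->T, B7->F, B6->E, B5->T, B7->F, B6->E, B5->T, ...; records B1=F, B2=E, B4=F, B5=T, B5=F, B6=S, B6=E, B7=F, B8=T, B9=S, B10=T, B11=F
run #3 (s=2, y=3) runs B2->E, B1->T, B3->F, B6->E, B5->F, B9->E, B8->T, B10->T, B11->F; records B1=T, B2=E, B3=F, B5=F, B6=E, B8=T, B9=E, B10=T, B11=F
run #4 (s=6, y=5) runs B2->S, B1->T, B3->T, B6->S, B5->F, B9->S, B8->T, B10->T, B11->F; records B1=T, B2=S, B3=T, B5=F, B6=S, B8=T, B9=S, B10=T, B11=F
run #5 (s=3, y=8) runs B2->E, B1->T, B3->F, B6->E, B5->F, B9->E, B8->F, B11->T; records B1=T, B2=E, B3=F, B5=F, B6=E, B8=F, B9=E, B11=T
the full pool covers 19 outcomes: B1=T, B1=F, B2=S, B2=E, B3=T, B3=F, B4=F, B5=T, B5=F, B6=S, B6=E, B7=F, B8=T, B8=F, B9=S, B9=E, B10=T, B11=T, B11=F
no size-1 subset reaches all 19 outcomes (best union: 12/19)
no size-2 subset reaches all 19 outcomes (best union: 17/19)
size 3: inputs {1, 4, 5} cover all 19 outcomes, and no lexicographically smaller subset of this size does
Answer: 3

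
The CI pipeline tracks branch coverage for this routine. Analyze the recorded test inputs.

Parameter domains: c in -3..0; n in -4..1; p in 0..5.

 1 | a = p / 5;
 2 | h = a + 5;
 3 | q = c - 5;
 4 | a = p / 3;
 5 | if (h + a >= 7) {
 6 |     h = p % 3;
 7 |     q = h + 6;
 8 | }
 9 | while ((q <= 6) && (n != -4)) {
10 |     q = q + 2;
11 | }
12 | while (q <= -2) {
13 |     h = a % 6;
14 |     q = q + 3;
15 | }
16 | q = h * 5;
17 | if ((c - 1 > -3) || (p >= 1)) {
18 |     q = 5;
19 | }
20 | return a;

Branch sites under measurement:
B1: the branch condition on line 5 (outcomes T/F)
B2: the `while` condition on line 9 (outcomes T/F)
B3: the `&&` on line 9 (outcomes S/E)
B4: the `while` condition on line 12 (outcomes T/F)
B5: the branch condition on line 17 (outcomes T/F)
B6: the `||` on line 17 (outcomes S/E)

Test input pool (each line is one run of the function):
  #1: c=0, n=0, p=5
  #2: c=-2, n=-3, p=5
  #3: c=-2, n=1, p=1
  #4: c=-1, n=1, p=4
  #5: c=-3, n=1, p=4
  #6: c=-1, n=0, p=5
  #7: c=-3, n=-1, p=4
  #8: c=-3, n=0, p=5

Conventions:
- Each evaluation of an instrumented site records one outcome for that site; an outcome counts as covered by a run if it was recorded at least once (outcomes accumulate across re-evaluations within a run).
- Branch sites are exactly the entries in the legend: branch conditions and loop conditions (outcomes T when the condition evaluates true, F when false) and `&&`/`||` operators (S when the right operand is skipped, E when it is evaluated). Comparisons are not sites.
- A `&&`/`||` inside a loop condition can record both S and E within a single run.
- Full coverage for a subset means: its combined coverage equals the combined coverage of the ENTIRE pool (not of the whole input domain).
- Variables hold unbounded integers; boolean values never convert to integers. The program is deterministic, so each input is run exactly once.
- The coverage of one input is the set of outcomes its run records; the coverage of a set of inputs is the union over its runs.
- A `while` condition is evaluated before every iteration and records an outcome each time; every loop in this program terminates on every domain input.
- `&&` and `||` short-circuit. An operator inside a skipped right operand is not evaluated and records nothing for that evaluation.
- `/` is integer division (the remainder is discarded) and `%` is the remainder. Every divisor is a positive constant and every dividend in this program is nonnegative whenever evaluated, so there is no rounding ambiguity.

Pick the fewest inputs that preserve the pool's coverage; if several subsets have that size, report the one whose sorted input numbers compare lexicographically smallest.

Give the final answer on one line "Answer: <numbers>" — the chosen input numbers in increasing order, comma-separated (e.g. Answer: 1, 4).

#1 (c=0, n=0, p=5) -> B1->T, B3->S, B2->F, B4->F, B6->S, B5->T; covered: B1=T, B2=F, B3=S, B4=F, B5=T, B6=S
#2 (c=-2, n=-3, p=5) -> B1->T, B3->S, B2->F, B4->F, B6->E, B5->T; covered: B1=T, B2=F, B3=S, B4=F, B5=T, B6=E
#3 (c=-2, n=1, p=1) -> B1->F, B3->E, B2->T, B3->E, B2->T, B3->E, B2->T, B3->E, B2->T, B3->E, B2->T, B3->E, B2->T, B3->E, ...; covered: B1=F, B2=T, B2=F, B3=S, B3=E, B4=F, B5=T, B6=E
#4 (c=-1, n=1, p=4) -> B1->F, B3->E, B2->T, B3->E, B2->T, B3->E, B2->T, B3->E, B2->T, B3->E, B2->T, B3->E, B2->T, B3->E, ...; covered: B1=F, B2=T, B2=F, B3=S, B3=E, B4=F, B5=T, B6=S
#5 (c=-3, n=1, p=4) -> B1->F, B3->E, B2->T, B3->E, B2->T, B3->E, B2->T, B3->E, B2->T, B3->E, B2->T, B3->E, B2->T, B3->E, ...; covered: B1=F, B2=T, B2=F, B3=S, B3=E, B4=F, B5=T, B6=E
#6 (c=-1, n=0, p=5) -> B1->T, B3->S, B2->F, B4->F, B6->S, B5->T; covered: B1=T, B2=F, B3=S, B4=F, B5=T, B6=S
#7 (c=-3, n=-1, p=4) -> B1->F, B3->E, B2->T, B3->E, B2->T, B3->E, B2->T, B3->E, B2->T, B3->E, B2->T, B3->E, B2->T, B3->E, ...; covered: B1=F, B2=T, B2=F, B3=S, B3=E, B4=F, B5=T, B6=E
#8 (c=-3, n=0, p=5) -> B1->T, B3->S, B2->F, B4->F, B6->E, B5->T; covered: B1=T, B2=F, B3=S, B4=F, B5=T, B6=E
union over all inputs: B1=T, B1=F, B2=T, B2=F, B3=S, B3=E, B4=F, B5=T, B6=S, B6=E (10 outcomes)
every size-1 subset falls short of the 10 outcomes (best: 8/10)
size 2: inputs {1, 3} cover all 10 outcomes, and no lexicographically smaller subset of this size does

Answer: 1, 3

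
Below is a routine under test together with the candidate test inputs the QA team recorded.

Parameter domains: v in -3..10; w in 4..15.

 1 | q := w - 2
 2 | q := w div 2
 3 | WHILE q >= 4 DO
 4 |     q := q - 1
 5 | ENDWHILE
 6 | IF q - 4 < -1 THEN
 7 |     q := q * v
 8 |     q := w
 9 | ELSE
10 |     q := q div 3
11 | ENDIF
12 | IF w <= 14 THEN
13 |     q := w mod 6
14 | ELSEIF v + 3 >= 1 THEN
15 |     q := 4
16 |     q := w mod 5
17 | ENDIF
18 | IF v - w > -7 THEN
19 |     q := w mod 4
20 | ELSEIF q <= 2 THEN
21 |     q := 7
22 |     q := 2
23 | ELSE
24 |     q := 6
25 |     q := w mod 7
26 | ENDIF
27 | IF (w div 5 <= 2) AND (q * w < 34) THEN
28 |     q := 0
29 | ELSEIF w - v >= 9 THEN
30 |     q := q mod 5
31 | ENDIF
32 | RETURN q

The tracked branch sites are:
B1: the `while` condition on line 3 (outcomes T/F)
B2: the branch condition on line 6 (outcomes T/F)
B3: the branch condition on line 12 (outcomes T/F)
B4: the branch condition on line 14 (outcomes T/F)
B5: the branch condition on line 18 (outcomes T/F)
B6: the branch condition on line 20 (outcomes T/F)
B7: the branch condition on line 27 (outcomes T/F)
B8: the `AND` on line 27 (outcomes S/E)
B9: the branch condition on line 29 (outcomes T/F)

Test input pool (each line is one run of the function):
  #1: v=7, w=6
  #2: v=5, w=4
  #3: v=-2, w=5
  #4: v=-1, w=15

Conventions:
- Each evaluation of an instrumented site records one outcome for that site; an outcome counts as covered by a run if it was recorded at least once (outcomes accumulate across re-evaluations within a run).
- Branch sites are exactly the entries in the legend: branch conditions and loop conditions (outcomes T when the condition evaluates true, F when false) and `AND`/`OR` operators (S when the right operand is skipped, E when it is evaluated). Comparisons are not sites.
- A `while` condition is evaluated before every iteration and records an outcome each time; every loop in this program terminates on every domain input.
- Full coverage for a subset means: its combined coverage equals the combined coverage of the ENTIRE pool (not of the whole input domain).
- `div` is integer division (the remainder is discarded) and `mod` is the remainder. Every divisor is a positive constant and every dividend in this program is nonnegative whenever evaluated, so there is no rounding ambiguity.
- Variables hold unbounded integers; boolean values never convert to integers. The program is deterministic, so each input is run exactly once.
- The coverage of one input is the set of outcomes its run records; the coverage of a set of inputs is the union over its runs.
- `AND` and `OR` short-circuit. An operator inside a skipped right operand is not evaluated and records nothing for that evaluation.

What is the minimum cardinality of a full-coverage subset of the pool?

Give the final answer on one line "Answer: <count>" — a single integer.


#1 (v=7, w=6) -> covered: B1=F, B2=F, B3=T, B5=T, B7=T, B8=E
#2 (v=5, w=4) -> covered: B1=F, B2=T, B3=T, B5=T, B7=T, B8=E
#3 (v=-2, w=5) -> covered: B1=F, B2=T, B3=T, B5=F, B6=F, B7=T, B8=E
#4 (v=-1, w=15) -> covered: B1=T, B1=F, B2=F, B3=F, B4=T, B5=F, B6=T, B7=F, B8=S, B9=T
pool-wide coverage (16 outcomes): B1=T, B1=F, B2=T, B2=F, B3=T, B3=F, B4=T, B5=T, B5=F, B6=T, B6=F, B7=T, B7=F, B8=S, B8=E, B9=T
no size-1 subset reaches all 16 outcomes (best union: 10/16)
no size-2 subset reaches all 16 outcomes (best union: 15/16)
at size 3, {1, 3, 4} reaches all 16 outcomes; every lexicographically earlier size-3 subset fails
Answer: 3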